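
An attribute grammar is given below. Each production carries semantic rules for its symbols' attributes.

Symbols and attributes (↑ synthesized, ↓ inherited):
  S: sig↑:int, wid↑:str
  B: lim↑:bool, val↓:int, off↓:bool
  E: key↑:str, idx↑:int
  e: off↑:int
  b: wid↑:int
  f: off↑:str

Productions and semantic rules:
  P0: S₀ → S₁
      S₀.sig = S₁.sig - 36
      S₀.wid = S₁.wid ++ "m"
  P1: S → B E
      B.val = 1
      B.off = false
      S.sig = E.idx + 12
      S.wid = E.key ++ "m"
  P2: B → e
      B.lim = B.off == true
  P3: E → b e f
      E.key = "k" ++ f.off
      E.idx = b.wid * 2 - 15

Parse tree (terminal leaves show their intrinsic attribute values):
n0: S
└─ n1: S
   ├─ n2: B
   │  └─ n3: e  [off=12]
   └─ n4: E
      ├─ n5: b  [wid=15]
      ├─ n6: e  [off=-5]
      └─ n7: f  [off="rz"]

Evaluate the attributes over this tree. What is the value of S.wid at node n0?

"krzmm"

1. n2.val = 1  [1]
2. n2.off = false  [false]
3. n3.off = 12  [terminal]
4. n2.lim = false  [B.off == true]
5. n5.wid = 15  [terminal]
6. n6.off = -5  [terminal]
7. n7.off = "rz"  [terminal]
8. n4.key = "krz"  ["k" ++ f.off]
9. n4.idx = 15  [b.wid * 2 - 15]
10. n1.sig = 27  [E.idx + 12]
11. n1.wid = "krzm"  [E.key ++ "m"]
12. n0.sig = -9  [S₁.sig - 36]
13. n0.wid = "krzmm"  [S₁.wid ++ "m"]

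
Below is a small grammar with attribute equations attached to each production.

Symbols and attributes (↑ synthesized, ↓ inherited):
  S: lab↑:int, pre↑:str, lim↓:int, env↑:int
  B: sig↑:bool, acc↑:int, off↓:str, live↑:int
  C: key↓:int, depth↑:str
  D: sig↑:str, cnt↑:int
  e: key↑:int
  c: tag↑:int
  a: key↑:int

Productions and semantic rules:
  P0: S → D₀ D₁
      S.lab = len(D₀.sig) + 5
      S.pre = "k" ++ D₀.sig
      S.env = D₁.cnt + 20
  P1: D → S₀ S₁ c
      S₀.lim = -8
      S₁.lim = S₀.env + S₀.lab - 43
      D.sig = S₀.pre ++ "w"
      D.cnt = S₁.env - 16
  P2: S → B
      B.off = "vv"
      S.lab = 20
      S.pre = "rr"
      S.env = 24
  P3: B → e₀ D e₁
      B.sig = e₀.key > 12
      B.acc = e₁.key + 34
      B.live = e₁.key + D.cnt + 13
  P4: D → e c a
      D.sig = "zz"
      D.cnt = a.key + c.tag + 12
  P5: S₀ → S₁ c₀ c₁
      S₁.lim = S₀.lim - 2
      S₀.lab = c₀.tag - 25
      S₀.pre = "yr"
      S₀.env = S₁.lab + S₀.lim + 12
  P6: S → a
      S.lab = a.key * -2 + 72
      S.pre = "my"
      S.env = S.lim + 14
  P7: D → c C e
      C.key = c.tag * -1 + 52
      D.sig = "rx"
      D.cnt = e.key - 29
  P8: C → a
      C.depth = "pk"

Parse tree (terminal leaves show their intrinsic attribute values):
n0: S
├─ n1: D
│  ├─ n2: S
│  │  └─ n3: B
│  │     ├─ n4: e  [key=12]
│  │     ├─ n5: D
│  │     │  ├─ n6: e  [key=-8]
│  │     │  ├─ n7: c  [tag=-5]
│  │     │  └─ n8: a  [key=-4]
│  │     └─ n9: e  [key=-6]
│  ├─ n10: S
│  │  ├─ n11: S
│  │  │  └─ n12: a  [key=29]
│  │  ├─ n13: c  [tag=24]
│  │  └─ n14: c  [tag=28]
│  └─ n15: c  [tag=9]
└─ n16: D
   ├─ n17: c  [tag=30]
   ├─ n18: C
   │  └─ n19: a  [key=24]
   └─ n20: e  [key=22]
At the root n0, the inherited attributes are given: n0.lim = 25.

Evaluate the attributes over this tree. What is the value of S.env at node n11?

1. n0.lim = 25  [given at root]
2. n2.lim = -8  [-8]
3. n3.off = "vv"  ["vv"]
4. n4.key = 12  [terminal]
5. n6.key = -8  [terminal]
6. n7.tag = -5  [terminal]
7. n8.key = -4  [terminal]
8. n5.sig = "zz"  ["zz"]
9. n5.cnt = 3  [a.key + c.tag + 12]
10. n9.key = -6  [terminal]
11. n3.sig = false  [e₀.key > 12]
12. n3.acc = 28  [e₁.key + 34]
13. n3.live = 10  [e₁.key + D.cnt + 13]
14. n2.lab = 20  [20]
15. n2.pre = "rr"  ["rr"]
16. n2.env = 24  [24]
17. n10.lim = 1  [S₀.env + S₀.lab - 43]
18. n11.lim = -1  [S₀.lim - 2]
19. n12.key = 29  [terminal]
20. n11.lab = 14  [a.key * -2 + 72]
21. n11.pre = "my"  ["my"]
22. n11.env = 13  [S.lim + 14]
23. n13.tag = 24  [terminal]
24. n14.tag = 28  [terminal]
25. n10.lab = -1  [c₀.tag - 25]
26. n10.pre = "yr"  ["yr"]
27. n10.env = 27  [S₁.lab + S₀.lim + 12]
28. n15.tag = 9  [terminal]
29. n1.sig = "rrw"  [S₀.pre ++ "w"]
30. n1.cnt = 11  [S₁.env - 16]
31. n17.tag = 30  [terminal]
32. n18.key = 22  [c.tag * -1 + 52]
33. n19.key = 24  [terminal]
34. n18.depth = "pk"  ["pk"]
35. n20.key = 22  [terminal]
36. n16.sig = "rx"  ["rx"]
37. n16.cnt = -7  [e.key - 29]
38. n0.lab = 8  [len(D₀.sig) + 5]
39. n0.pre = "krrw"  ["k" ++ D₀.sig]
40. n0.env = 13  [D₁.cnt + 20]

13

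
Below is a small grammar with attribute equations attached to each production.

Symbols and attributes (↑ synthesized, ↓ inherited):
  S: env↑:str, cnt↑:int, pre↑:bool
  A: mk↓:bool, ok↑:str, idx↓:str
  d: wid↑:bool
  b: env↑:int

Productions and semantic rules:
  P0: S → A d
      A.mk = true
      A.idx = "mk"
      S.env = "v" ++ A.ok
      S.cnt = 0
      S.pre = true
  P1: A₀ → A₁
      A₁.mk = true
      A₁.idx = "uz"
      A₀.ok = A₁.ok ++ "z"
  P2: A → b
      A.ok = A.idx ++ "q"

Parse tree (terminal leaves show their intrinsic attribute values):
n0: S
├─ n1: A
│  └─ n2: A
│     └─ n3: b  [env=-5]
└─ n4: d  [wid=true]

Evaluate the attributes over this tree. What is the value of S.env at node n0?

"vuzqz"

1. n1.mk = true  [true]
2. n1.idx = "mk"  ["mk"]
3. n2.mk = true  [true]
4. n2.idx = "uz"  ["uz"]
5. n3.env = -5  [terminal]
6. n2.ok = "uzq"  [A.idx ++ "q"]
7. n1.ok = "uzqz"  [A₁.ok ++ "z"]
8. n4.wid = true  [terminal]
9. n0.env = "vuzqz"  ["v" ++ A.ok]
10. n0.cnt = 0  [0]
11. n0.pre = true  [true]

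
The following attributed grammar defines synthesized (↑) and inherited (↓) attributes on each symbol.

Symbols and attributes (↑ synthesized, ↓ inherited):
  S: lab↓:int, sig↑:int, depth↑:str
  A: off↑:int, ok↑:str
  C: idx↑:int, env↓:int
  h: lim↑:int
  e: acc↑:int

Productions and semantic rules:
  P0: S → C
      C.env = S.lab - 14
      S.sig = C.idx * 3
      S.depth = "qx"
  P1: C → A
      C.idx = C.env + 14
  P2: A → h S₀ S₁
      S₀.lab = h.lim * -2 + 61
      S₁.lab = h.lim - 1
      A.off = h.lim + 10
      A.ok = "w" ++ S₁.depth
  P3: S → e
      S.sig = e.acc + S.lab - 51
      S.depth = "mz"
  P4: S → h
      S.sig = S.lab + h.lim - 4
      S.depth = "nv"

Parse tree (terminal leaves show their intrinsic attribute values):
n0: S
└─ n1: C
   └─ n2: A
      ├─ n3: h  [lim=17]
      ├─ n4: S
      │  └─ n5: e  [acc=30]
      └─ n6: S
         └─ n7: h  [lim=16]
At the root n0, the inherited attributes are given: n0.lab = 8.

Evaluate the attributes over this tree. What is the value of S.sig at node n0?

24

1. n0.lab = 8  [given at root]
2. n1.env = -6  [S.lab - 14]
3. n3.lim = 17  [terminal]
4. n4.lab = 27  [h.lim * -2 + 61]
5. n5.acc = 30  [terminal]
6. n4.sig = 6  [e.acc + S.lab - 51]
7. n4.depth = "mz"  ["mz"]
8. n6.lab = 16  [h.lim - 1]
9. n7.lim = 16  [terminal]
10. n6.sig = 28  [S.lab + h.lim - 4]
11. n6.depth = "nv"  ["nv"]
12. n2.off = 27  [h.lim + 10]
13. n2.ok = "wnv"  ["w" ++ S₁.depth]
14. n1.idx = 8  [C.env + 14]
15. n0.sig = 24  [C.idx * 3]
16. n0.depth = "qx"  ["qx"]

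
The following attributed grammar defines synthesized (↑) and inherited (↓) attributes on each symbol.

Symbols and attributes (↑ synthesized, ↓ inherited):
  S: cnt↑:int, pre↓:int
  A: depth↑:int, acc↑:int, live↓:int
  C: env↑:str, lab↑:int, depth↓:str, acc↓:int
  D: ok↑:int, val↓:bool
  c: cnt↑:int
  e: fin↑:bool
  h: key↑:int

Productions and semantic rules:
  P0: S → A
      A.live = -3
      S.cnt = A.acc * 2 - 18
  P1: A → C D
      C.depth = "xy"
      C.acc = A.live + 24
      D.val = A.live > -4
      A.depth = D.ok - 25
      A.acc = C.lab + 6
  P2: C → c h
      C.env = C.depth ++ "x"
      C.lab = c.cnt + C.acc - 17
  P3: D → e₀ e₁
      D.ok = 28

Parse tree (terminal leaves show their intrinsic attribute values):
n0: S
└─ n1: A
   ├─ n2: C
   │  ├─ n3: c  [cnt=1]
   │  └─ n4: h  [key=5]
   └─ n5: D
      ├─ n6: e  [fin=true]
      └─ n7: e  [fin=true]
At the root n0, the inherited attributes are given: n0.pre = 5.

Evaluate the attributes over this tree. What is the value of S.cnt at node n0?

4

1. n0.pre = 5  [given at root]
2. n1.live = -3  [-3]
3. n2.depth = "xy"  ["xy"]
4. n2.acc = 21  [A.live + 24]
5. n3.cnt = 1  [terminal]
6. n4.key = 5  [terminal]
7. n2.env = "xyx"  [C.depth ++ "x"]
8. n2.lab = 5  [c.cnt + C.acc - 17]
9. n5.val = true  [A.live > -4]
10. n6.fin = true  [terminal]
11. n7.fin = true  [terminal]
12. n5.ok = 28  [28]
13. n1.depth = 3  [D.ok - 25]
14. n1.acc = 11  [C.lab + 6]
15. n0.cnt = 4  [A.acc * 2 - 18]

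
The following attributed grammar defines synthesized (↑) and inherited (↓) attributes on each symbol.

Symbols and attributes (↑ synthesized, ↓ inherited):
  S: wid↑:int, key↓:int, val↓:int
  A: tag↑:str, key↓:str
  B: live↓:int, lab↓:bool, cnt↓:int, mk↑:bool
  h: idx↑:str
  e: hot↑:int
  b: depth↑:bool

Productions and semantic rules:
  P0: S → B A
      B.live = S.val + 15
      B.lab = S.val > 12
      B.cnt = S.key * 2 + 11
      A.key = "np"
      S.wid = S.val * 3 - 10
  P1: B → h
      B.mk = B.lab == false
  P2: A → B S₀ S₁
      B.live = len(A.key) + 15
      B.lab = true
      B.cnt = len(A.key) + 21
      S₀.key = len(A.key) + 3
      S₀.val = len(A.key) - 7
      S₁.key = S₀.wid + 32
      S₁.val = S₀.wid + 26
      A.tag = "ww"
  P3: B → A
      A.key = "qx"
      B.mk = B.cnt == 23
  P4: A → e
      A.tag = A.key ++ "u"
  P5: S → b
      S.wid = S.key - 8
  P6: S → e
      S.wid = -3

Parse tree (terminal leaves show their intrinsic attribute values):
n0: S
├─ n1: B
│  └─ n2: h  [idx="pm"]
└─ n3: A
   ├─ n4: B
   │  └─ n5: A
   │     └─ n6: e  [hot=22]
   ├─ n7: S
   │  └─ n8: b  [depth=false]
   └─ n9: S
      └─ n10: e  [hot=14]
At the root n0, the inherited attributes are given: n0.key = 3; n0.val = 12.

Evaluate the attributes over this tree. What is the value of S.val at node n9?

1. n0.key = 3  [given at root]
2. n0.val = 12  [given at root]
3. n1.live = 27  [S.val + 15]
4. n1.lab = false  [S.val > 12]
5. n1.cnt = 17  [S.key * 2 + 11]
6. n2.idx = "pm"  [terminal]
7. n1.mk = true  [B.lab == false]
8. n3.key = "np"  ["np"]
9. n4.live = 17  [len(A.key) + 15]
10. n4.lab = true  [true]
11. n4.cnt = 23  [len(A.key) + 21]
12. n5.key = "qx"  ["qx"]
13. n6.hot = 22  [terminal]
14. n5.tag = "qxu"  [A.key ++ "u"]
15. n4.mk = true  [B.cnt == 23]
16. n7.key = 5  [len(A.key) + 3]
17. n7.val = -5  [len(A.key) - 7]
18. n8.depth = false  [terminal]
19. n7.wid = -3  [S.key - 8]
20. n9.key = 29  [S₀.wid + 32]
21. n9.val = 23  [S₀.wid + 26]
22. n10.hot = 14  [terminal]
23. n9.wid = -3  [-3]
24. n3.tag = "ww"  ["ww"]
25. n0.wid = 26  [S.val * 3 - 10]

23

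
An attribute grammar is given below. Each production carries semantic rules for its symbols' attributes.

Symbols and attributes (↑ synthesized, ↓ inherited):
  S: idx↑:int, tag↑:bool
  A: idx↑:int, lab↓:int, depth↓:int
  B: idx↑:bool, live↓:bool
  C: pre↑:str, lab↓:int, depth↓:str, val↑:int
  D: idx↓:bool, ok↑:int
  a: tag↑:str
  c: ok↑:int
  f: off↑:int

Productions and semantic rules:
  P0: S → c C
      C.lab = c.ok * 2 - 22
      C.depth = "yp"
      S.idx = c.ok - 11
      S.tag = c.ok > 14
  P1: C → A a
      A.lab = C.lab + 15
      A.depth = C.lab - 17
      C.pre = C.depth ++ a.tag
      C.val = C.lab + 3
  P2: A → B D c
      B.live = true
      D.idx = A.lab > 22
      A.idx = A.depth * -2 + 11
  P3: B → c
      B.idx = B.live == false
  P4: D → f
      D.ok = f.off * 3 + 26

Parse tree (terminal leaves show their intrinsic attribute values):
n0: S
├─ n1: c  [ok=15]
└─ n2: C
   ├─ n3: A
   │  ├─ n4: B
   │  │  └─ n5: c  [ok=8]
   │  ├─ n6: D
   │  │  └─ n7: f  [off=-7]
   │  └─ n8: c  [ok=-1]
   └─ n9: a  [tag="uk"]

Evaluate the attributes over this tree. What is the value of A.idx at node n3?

29

1. n1.ok = 15  [terminal]
2. n2.lab = 8  [c.ok * 2 - 22]
3. n2.depth = "yp"  ["yp"]
4. n3.lab = 23  [C.lab + 15]
5. n3.depth = -9  [C.lab - 17]
6. n4.live = true  [true]
7. n5.ok = 8  [terminal]
8. n4.idx = false  [B.live == false]
9. n6.idx = true  [A.lab > 22]
10. n7.off = -7  [terminal]
11. n6.ok = 5  [f.off * 3 + 26]
12. n8.ok = -1  [terminal]
13. n3.idx = 29  [A.depth * -2 + 11]
14. n9.tag = "uk"  [terminal]
15. n2.pre = "ypuk"  [C.depth ++ a.tag]
16. n2.val = 11  [C.lab + 3]
17. n0.idx = 4  [c.ok - 11]
18. n0.tag = true  [c.ok > 14]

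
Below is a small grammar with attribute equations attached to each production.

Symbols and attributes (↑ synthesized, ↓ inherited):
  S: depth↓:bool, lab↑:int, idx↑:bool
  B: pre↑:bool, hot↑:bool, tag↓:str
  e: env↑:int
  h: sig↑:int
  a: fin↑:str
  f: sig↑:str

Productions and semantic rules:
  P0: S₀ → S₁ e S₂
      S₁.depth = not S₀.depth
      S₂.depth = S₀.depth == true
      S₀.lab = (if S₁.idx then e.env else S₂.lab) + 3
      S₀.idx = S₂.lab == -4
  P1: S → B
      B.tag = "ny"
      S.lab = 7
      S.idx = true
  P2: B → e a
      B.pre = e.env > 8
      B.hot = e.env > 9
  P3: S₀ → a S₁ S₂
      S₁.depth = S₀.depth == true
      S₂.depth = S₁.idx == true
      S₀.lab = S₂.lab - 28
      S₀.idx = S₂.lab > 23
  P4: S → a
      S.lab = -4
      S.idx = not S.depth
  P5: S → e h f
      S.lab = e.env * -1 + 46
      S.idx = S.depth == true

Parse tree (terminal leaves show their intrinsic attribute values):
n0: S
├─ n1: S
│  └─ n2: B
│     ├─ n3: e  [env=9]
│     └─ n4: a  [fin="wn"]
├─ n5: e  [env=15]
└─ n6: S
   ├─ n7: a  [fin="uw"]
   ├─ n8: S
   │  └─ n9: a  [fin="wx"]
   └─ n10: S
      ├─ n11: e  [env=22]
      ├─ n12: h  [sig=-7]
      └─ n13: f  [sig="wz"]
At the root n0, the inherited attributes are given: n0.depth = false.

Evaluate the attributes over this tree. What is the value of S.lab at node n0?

18

1. n0.depth = false  [given at root]
2. n1.depth = true  [not S₀.depth]
3. n2.tag = "ny"  ["ny"]
4. n3.env = 9  [terminal]
5. n4.fin = "wn"  [terminal]
6. n2.pre = true  [e.env > 8]
7. n2.hot = false  [e.env > 9]
8. n1.lab = 7  [7]
9. n1.idx = true  [true]
10. n5.env = 15  [terminal]
11. n6.depth = false  [S₀.depth == true]
12. n7.fin = "uw"  [terminal]
13. n8.depth = false  [S₀.depth == true]
14. n9.fin = "wx"  [terminal]
15. n8.lab = -4  [-4]
16. n8.idx = true  [not S.depth]
17. n10.depth = true  [S₁.idx == true]
18. n11.env = 22  [terminal]
19. n12.sig = -7  [terminal]
20. n13.sig = "wz"  [terminal]
21. n10.lab = 24  [e.env * -1 + 46]
22. n10.idx = true  [S.depth == true]
23. n6.lab = -4  [S₂.lab - 28]
24. n6.idx = true  [S₂.lab > 23]
25. n0.lab = 18  [(if S₁.idx then e.env else S₂.lab) + 3]
26. n0.idx = true  [S₂.lab == -4]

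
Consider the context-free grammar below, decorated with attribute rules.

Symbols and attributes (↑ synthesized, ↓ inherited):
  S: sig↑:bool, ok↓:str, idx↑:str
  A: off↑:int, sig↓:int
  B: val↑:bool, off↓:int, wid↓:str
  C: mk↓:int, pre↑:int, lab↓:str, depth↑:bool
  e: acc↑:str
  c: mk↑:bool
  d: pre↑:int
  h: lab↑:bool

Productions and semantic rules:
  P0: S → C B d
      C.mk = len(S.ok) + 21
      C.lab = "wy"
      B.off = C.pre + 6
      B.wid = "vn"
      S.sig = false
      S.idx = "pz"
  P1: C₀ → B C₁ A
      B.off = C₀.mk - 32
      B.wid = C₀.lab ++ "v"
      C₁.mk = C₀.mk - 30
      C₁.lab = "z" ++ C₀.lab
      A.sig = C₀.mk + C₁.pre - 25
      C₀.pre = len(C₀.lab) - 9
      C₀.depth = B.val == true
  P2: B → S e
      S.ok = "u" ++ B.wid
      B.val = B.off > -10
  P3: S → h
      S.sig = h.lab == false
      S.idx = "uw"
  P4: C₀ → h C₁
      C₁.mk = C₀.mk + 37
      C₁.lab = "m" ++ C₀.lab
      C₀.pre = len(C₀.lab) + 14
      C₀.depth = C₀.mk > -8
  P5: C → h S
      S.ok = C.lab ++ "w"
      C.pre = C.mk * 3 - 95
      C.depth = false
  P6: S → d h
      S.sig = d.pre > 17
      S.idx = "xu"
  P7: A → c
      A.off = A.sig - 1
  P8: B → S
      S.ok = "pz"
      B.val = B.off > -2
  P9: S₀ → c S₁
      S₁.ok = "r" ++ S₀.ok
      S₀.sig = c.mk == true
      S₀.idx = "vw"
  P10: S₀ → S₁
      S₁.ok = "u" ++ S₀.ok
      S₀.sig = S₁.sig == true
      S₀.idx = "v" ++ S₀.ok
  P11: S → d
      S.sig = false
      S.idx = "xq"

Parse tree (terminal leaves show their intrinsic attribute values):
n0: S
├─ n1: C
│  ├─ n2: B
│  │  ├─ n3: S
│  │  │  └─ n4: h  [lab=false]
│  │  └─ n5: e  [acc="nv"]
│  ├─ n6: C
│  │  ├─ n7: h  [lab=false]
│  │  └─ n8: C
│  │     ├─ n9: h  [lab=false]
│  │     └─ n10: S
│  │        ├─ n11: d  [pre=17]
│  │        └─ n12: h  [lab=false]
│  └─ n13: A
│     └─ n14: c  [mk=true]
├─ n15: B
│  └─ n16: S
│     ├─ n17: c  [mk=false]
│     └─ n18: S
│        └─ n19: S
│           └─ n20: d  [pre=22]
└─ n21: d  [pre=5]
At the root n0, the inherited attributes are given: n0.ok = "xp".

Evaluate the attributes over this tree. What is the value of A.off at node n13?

14

1. n0.ok = "xp"  [given at root]
2. n1.mk = 23  [len(S.ok) + 21]
3. n1.lab = "wy"  ["wy"]
4. n2.off = -9  [C₀.mk - 32]
5. n2.wid = "wyv"  [C₀.lab ++ "v"]
6. n3.ok = "uwyv"  ["u" ++ B.wid]
7. n4.lab = false  [terminal]
8. n3.sig = true  [h.lab == false]
9. n3.idx = "uw"  ["uw"]
10. n5.acc = "nv"  [terminal]
11. n2.val = true  [B.off > -10]
12. n6.mk = -7  [C₀.mk - 30]
13. n6.lab = "zwy"  ["z" ++ C₀.lab]
14. n7.lab = false  [terminal]
15. n8.mk = 30  [C₀.mk + 37]
16. n8.lab = "mzwy"  ["m" ++ C₀.lab]
17. n9.lab = false  [terminal]
18. n10.ok = "mzwyw"  [C.lab ++ "w"]
19. n11.pre = 17  [terminal]
20. n12.lab = false  [terminal]
21. n10.sig = false  [d.pre > 17]
22. n10.idx = "xu"  ["xu"]
23. n8.pre = -5  [C.mk * 3 - 95]
24. n8.depth = false  [false]
25. n6.pre = 17  [len(C₀.lab) + 14]
26. n6.depth = true  [C₀.mk > -8]
27. n13.sig = 15  [C₀.mk + C₁.pre - 25]
28. n14.mk = true  [terminal]
29. n13.off = 14  [A.sig - 1]
30. n1.pre = -7  [len(C₀.lab) - 9]
31. n1.depth = true  [B.val == true]
32. n15.off = -1  [C.pre + 6]
33. n15.wid = "vn"  ["vn"]
34. n16.ok = "pz"  ["pz"]
35. n17.mk = false  [terminal]
36. n18.ok = "rpz"  ["r" ++ S₀.ok]
37. n19.ok = "urpz"  ["u" ++ S₀.ok]
38. n20.pre = 22  [terminal]
39. n19.sig = false  [false]
40. n19.idx = "xq"  ["xq"]
41. n18.sig = false  [S₁.sig == true]
42. n18.idx = "vrpz"  ["v" ++ S₀.ok]
43. n16.sig = false  [c.mk == true]
44. n16.idx = "vw"  ["vw"]
45. n15.val = true  [B.off > -2]
46. n21.pre = 5  [terminal]
47. n0.sig = false  [false]
48. n0.idx = "pz"  ["pz"]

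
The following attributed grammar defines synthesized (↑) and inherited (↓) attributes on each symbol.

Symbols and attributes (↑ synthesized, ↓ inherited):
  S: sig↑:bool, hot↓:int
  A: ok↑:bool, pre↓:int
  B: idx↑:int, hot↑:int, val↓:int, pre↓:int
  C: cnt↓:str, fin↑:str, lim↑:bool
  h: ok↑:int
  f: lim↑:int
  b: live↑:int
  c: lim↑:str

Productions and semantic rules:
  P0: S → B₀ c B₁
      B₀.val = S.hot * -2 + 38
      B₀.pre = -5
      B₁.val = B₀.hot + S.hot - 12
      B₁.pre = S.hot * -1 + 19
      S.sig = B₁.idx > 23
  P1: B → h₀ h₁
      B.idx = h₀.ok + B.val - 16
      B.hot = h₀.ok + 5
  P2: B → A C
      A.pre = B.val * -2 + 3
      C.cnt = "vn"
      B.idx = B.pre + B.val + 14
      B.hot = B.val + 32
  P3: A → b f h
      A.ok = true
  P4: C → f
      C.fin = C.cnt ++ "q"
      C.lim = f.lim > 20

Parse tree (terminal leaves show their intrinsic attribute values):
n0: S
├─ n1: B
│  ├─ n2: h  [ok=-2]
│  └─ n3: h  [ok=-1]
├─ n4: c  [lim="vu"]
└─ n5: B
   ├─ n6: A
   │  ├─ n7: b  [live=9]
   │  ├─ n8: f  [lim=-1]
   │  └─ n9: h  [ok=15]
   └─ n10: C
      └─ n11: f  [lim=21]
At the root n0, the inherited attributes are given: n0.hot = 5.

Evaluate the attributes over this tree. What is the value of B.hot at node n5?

1. n0.hot = 5  [given at root]
2. n1.val = 28  [S.hot * -2 + 38]
3. n1.pre = -5  [-5]
4. n2.ok = -2  [terminal]
5. n3.ok = -1  [terminal]
6. n1.idx = 10  [h₀.ok + B.val - 16]
7. n1.hot = 3  [h₀.ok + 5]
8. n4.lim = "vu"  [terminal]
9. n5.val = -4  [B₀.hot + S.hot - 12]
10. n5.pre = 14  [S.hot * -1 + 19]
11. n6.pre = 11  [B.val * -2 + 3]
12. n7.live = 9  [terminal]
13. n8.lim = -1  [terminal]
14. n9.ok = 15  [terminal]
15. n6.ok = true  [true]
16. n10.cnt = "vn"  ["vn"]
17. n11.lim = 21  [terminal]
18. n10.fin = "vnq"  [C.cnt ++ "q"]
19. n10.lim = true  [f.lim > 20]
20. n5.idx = 24  [B.pre + B.val + 14]
21. n5.hot = 28  [B.val + 32]
22. n0.sig = true  [B₁.idx > 23]

28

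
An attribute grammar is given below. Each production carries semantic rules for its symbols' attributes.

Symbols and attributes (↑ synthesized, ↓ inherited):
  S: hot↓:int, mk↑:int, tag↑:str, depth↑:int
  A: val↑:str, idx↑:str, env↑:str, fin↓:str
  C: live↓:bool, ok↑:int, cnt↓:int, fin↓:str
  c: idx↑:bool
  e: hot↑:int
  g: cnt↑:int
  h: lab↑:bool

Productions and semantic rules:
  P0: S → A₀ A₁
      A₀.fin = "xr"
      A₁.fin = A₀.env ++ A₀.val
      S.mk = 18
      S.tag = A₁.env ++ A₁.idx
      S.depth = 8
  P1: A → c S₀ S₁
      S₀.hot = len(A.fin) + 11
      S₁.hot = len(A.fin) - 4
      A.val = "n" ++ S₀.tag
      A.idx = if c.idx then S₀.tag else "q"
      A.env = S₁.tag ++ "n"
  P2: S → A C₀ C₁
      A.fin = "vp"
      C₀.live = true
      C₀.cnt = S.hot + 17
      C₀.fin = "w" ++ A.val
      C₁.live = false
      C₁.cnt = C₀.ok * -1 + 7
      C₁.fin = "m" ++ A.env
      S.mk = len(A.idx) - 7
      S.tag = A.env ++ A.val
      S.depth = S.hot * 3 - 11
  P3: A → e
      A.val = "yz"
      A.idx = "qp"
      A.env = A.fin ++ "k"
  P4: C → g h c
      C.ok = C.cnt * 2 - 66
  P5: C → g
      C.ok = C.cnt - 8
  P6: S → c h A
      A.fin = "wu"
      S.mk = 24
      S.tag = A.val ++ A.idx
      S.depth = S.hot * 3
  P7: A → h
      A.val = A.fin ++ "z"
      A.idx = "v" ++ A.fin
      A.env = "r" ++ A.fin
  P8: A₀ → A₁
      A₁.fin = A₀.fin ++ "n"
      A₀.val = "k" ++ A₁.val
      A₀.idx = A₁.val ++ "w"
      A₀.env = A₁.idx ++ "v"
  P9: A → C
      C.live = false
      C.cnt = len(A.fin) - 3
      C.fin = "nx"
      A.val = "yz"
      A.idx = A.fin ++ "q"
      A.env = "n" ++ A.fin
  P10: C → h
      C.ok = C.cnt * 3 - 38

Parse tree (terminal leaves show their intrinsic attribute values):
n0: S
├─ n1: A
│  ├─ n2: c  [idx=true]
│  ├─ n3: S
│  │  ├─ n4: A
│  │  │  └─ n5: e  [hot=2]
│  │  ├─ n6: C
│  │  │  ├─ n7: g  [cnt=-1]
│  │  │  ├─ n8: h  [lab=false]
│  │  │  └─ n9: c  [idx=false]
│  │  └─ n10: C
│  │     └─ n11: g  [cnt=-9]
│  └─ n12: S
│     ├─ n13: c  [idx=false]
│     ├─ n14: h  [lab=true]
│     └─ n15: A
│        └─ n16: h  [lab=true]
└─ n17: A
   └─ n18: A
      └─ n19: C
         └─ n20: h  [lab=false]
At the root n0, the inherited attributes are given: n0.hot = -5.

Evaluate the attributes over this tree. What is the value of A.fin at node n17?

1. n0.hot = -5  [given at root]
2. n1.fin = "xr"  ["xr"]
3. n2.idx = true  [terminal]
4. n3.hot = 13  [len(A.fin) + 11]
5. n4.fin = "vp"  ["vp"]
6. n5.hot = 2  [terminal]
7. n4.val = "yz"  ["yz"]
8. n4.idx = "qp"  ["qp"]
9. n4.env = "vpk"  [A.fin ++ "k"]
10. n6.live = true  [true]
11. n6.cnt = 30  [S.hot + 17]
12. n6.fin = "wyz"  ["w" ++ A.val]
13. n7.cnt = -1  [terminal]
14. n8.lab = false  [terminal]
15. n9.idx = false  [terminal]
16. n6.ok = -6  [C.cnt * 2 - 66]
17. n10.live = false  [false]
18. n10.cnt = 13  [C₀.ok * -1 + 7]
19. n10.fin = "mvpk"  ["m" ++ A.env]
20. n11.cnt = -9  [terminal]
21. n10.ok = 5  [C.cnt - 8]
22. n3.mk = -5  [len(A.idx) - 7]
23. n3.tag = "vpkyz"  [A.env ++ A.val]
24. n3.depth = 28  [S.hot * 3 - 11]
25. n12.hot = -2  [len(A.fin) - 4]
26. n13.idx = false  [terminal]
27. n14.lab = true  [terminal]
28. n15.fin = "wu"  ["wu"]
29. n16.lab = true  [terminal]
30. n15.val = "wuz"  [A.fin ++ "z"]
31. n15.idx = "vwu"  ["v" ++ A.fin]
32. n15.env = "rwu"  ["r" ++ A.fin]
33. n12.mk = 24  [24]
34. n12.tag = "wuzvwu"  [A.val ++ A.idx]
35. n12.depth = -6  [S.hot * 3]
36. n1.val = "nvpkyz"  ["n" ++ S₀.tag]
37. n1.idx = "vpkyz"  [if c.idx then S₀.tag else "q"]
38. n1.env = "wuzvwun"  [S₁.tag ++ "n"]
39. n17.fin = "wuzvwunnvpkyz"  [A₀.env ++ A₀.val]
40. n18.fin = "wuzvwunnvpkyzn"  [A₀.fin ++ "n"]
41. n19.live = false  [false]
42. n19.cnt = 11  [len(A.fin) - 3]
43. n19.fin = "nx"  ["nx"]
44. n20.lab = false  [terminal]
45. n19.ok = -5  [C.cnt * 3 - 38]
46. n18.val = "yz"  ["yz"]
47. n18.idx = "wuzvwunnvpkyznq"  [A.fin ++ "q"]
48. n18.env = "nwuzvwunnvpkyzn"  ["n" ++ A.fin]
49. n17.val = "kyz"  ["k" ++ A₁.val]
50. n17.idx = "yzw"  [A₁.val ++ "w"]
51. n17.env = "wuzvwunnvpkyznqv"  [A₁.idx ++ "v"]
52. n0.mk = 18  [18]
53. n0.tag = "wuzvwunnvpkyznqvyzw"  [A₁.env ++ A₁.idx]
54. n0.depth = 8  [8]

"wuzvwunnvpkyz"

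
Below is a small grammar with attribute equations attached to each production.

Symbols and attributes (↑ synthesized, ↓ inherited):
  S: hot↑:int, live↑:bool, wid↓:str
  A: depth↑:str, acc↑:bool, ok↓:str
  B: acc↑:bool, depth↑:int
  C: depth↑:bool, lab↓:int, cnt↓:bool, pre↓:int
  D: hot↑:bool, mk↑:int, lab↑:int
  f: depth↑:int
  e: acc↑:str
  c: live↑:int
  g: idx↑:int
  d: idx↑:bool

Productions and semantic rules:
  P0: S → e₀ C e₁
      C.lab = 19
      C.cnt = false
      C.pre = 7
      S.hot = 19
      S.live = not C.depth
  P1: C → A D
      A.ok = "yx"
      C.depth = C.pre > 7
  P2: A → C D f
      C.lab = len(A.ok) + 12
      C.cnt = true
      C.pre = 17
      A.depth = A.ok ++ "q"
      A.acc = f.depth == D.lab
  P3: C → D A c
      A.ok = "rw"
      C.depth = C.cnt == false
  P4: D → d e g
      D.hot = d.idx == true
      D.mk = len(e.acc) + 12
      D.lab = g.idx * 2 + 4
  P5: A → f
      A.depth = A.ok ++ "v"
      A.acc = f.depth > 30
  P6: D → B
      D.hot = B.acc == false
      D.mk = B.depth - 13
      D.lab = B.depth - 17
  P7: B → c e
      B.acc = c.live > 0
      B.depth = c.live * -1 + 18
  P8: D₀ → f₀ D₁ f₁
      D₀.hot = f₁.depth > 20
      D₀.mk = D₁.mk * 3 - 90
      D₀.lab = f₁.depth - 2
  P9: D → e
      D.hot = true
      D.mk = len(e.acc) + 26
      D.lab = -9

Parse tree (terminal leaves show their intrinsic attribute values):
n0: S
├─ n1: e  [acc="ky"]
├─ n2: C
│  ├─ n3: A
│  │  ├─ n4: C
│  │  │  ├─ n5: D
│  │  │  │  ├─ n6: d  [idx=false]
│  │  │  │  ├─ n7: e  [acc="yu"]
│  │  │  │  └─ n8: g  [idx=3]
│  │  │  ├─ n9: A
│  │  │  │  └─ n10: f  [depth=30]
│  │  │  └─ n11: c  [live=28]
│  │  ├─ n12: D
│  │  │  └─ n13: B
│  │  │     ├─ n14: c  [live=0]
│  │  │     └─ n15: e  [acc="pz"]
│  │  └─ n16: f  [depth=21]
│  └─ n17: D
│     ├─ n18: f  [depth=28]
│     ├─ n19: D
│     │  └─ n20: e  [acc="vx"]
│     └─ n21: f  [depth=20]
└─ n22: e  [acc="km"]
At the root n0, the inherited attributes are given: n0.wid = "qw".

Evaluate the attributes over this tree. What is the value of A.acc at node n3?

false

1. n0.wid = "qw"  [given at root]
2. n1.acc = "ky"  [terminal]
3. n2.lab = 19  [19]
4. n2.cnt = false  [false]
5. n2.pre = 7  [7]
6. n3.ok = "yx"  ["yx"]
7. n4.lab = 14  [len(A.ok) + 12]
8. n4.cnt = true  [true]
9. n4.pre = 17  [17]
10. n6.idx = false  [terminal]
11. n7.acc = "yu"  [terminal]
12. n8.idx = 3  [terminal]
13. n5.hot = false  [d.idx == true]
14. n5.mk = 14  [len(e.acc) + 12]
15. n5.lab = 10  [g.idx * 2 + 4]
16. n9.ok = "rw"  ["rw"]
17. n10.depth = 30  [terminal]
18. n9.depth = "rwv"  [A.ok ++ "v"]
19. n9.acc = false  [f.depth > 30]
20. n11.live = 28  [terminal]
21. n4.depth = false  [C.cnt == false]
22. n14.live = 0  [terminal]
23. n15.acc = "pz"  [terminal]
24. n13.acc = false  [c.live > 0]
25. n13.depth = 18  [c.live * -1 + 18]
26. n12.hot = true  [B.acc == false]
27. n12.mk = 5  [B.depth - 13]
28. n12.lab = 1  [B.depth - 17]
29. n16.depth = 21  [terminal]
30. n3.depth = "yxq"  [A.ok ++ "q"]
31. n3.acc = false  [f.depth == D.lab]
32. n18.depth = 28  [terminal]
33. n20.acc = "vx"  [terminal]
34. n19.hot = true  [true]
35. n19.mk = 28  [len(e.acc) + 26]
36. n19.lab = -9  [-9]
37. n21.depth = 20  [terminal]
38. n17.hot = false  [f₁.depth > 20]
39. n17.mk = -6  [D₁.mk * 3 - 90]
40. n17.lab = 18  [f₁.depth - 2]
41. n2.depth = false  [C.pre > 7]
42. n22.acc = "km"  [terminal]
43. n0.hot = 19  [19]
44. n0.live = true  [not C.depth]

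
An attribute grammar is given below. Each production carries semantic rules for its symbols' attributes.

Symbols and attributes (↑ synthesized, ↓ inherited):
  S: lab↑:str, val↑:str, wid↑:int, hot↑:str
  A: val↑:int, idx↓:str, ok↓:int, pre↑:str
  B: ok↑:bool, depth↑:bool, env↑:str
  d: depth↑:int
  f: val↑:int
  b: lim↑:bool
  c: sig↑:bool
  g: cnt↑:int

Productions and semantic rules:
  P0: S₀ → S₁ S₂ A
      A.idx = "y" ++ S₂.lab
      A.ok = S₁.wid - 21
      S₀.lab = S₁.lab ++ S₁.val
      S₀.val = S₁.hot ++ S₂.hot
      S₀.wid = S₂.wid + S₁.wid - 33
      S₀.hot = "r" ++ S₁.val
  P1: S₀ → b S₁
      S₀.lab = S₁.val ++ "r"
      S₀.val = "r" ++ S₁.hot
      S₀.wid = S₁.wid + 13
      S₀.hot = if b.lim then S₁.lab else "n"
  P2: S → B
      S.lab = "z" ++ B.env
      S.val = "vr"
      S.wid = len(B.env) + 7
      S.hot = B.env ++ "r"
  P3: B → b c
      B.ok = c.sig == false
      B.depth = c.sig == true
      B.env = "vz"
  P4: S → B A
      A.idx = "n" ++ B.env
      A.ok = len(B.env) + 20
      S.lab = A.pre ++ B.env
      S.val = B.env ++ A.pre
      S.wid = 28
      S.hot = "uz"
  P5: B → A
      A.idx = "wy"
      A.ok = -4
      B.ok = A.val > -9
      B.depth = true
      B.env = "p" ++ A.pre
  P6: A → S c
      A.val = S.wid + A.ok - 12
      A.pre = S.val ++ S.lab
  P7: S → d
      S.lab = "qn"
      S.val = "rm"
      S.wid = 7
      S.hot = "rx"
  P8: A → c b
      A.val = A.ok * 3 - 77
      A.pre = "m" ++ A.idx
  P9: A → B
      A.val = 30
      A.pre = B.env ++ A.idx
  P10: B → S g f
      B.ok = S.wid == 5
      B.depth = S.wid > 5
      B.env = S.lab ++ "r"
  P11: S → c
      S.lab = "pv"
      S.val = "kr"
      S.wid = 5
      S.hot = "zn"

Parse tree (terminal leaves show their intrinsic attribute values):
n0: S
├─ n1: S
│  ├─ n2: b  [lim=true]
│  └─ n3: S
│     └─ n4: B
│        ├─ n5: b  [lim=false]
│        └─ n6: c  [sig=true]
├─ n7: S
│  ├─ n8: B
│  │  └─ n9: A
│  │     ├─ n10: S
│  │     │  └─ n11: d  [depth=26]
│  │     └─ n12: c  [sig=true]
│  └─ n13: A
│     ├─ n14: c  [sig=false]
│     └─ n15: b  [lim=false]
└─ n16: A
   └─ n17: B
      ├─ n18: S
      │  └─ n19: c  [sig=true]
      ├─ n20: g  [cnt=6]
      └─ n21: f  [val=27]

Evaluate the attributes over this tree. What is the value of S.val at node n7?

1. n2.lim = true  [terminal]
2. n5.lim = false  [terminal]
3. n6.sig = true  [terminal]
4. n4.ok = false  [c.sig == false]
5. n4.depth = true  [c.sig == true]
6. n4.env = "vz"  ["vz"]
7. n3.lab = "zvz"  ["z" ++ B.env]
8. n3.val = "vr"  ["vr"]
9. n3.wid = 9  [len(B.env) + 7]
10. n3.hot = "vzr"  [B.env ++ "r"]
11. n1.lab = "vrr"  [S₁.val ++ "r"]
12. n1.val = "rvzr"  ["r" ++ S₁.hot]
13. n1.wid = 22  [S₁.wid + 13]
14. n1.hot = "zvz"  [if b.lim then S₁.lab else "n"]
15. n9.idx = "wy"  ["wy"]
16. n9.ok = -4  [-4]
17. n11.depth = 26  [terminal]
18. n10.lab = "qn"  ["qn"]
19. n10.val = "rm"  ["rm"]
20. n10.wid = 7  [7]
21. n10.hot = "rx"  ["rx"]
22. n12.sig = true  [terminal]
23. n9.val = -9  [S.wid + A.ok - 12]
24. n9.pre = "rmqn"  [S.val ++ S.lab]
25. n8.ok = false  [A.val > -9]
26. n8.depth = true  [true]
27. n8.env = "prmqn"  ["p" ++ A.pre]
28. n13.idx = "nprmqn"  ["n" ++ B.env]
29. n13.ok = 25  [len(B.env) + 20]
30. n14.sig = false  [terminal]
31. n15.lim = false  [terminal]
32. n13.val = -2  [A.ok * 3 - 77]
33. n13.pre = "mnprmqn"  ["m" ++ A.idx]
34. n7.lab = "mnprmqnprmqn"  [A.pre ++ B.env]
35. n7.val = "prmqnmnprmqn"  [B.env ++ A.pre]
36. n7.wid = 28  [28]
37. n7.hot = "uz"  ["uz"]
38. n16.idx = "ymnprmqnprmqn"  ["y" ++ S₂.lab]
39. n16.ok = 1  [S₁.wid - 21]
40. n19.sig = true  [terminal]
41. n18.lab = "pv"  ["pv"]
42. n18.val = "kr"  ["kr"]
43. n18.wid = 5  [5]
44. n18.hot = "zn"  ["zn"]
45. n20.cnt = 6  [terminal]
46. n21.val = 27  [terminal]
47. n17.ok = true  [S.wid == 5]
48. n17.depth = false  [S.wid > 5]
49. n17.env = "pvr"  [S.lab ++ "r"]
50. n16.val = 30  [30]
51. n16.pre = "pvrymnprmqnprmqn"  [B.env ++ A.idx]
52. n0.lab = "vrrrvzr"  [S₁.lab ++ S₁.val]
53. n0.val = "zvzuz"  [S₁.hot ++ S₂.hot]
54. n0.wid = 17  [S₂.wid + S₁.wid - 33]
55. n0.hot = "rrvzr"  ["r" ++ S₁.val]

"prmqnmnprmqn"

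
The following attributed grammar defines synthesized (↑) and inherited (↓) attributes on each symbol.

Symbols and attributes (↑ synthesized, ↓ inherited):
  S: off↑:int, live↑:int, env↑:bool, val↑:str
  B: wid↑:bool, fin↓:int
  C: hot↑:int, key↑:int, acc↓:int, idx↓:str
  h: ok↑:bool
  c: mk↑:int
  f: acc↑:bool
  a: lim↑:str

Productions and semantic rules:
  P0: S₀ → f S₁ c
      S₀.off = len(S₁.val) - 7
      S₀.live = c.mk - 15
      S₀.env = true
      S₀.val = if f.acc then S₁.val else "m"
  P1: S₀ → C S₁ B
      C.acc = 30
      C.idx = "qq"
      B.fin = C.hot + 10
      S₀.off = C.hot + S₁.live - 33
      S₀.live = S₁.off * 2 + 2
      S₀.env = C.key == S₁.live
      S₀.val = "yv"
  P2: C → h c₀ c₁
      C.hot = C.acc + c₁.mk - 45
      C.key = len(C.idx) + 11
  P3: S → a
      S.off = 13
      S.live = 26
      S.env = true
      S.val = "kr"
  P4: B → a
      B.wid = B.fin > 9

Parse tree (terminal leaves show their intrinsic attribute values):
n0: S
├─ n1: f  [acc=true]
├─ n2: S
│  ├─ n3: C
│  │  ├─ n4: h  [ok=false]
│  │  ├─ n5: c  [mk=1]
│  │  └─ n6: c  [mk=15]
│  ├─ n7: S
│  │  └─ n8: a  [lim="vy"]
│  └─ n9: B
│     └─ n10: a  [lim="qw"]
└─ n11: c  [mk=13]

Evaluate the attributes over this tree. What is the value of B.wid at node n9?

1. n1.acc = true  [terminal]
2. n3.acc = 30  [30]
3. n3.idx = "qq"  ["qq"]
4. n4.ok = false  [terminal]
5. n5.mk = 1  [terminal]
6. n6.mk = 15  [terminal]
7. n3.hot = 0  [C.acc + c₁.mk - 45]
8. n3.key = 13  [len(C.idx) + 11]
9. n8.lim = "vy"  [terminal]
10. n7.off = 13  [13]
11. n7.live = 26  [26]
12. n7.env = true  [true]
13. n7.val = "kr"  ["kr"]
14. n9.fin = 10  [C.hot + 10]
15. n10.lim = "qw"  [terminal]
16. n9.wid = true  [B.fin > 9]
17. n2.off = -7  [C.hot + S₁.live - 33]
18. n2.live = 28  [S₁.off * 2 + 2]
19. n2.env = false  [C.key == S₁.live]
20. n2.val = "yv"  ["yv"]
21. n11.mk = 13  [terminal]
22. n0.off = -5  [len(S₁.val) - 7]
23. n0.live = -2  [c.mk - 15]
24. n0.env = true  [true]
25. n0.val = "yv"  [if f.acc then S₁.val else "m"]

true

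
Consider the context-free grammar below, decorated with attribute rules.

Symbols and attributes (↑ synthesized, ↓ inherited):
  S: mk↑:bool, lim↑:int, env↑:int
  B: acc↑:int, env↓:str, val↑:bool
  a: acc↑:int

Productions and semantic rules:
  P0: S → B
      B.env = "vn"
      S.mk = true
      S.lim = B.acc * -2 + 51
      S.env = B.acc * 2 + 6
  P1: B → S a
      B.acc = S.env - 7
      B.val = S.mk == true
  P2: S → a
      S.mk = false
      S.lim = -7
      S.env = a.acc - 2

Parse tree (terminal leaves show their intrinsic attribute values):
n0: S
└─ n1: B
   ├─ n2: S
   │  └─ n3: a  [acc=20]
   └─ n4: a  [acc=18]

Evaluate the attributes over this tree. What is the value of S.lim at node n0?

29

1. n1.env = "vn"  ["vn"]
2. n3.acc = 20  [terminal]
3. n2.mk = false  [false]
4. n2.lim = -7  [-7]
5. n2.env = 18  [a.acc - 2]
6. n4.acc = 18  [terminal]
7. n1.acc = 11  [S.env - 7]
8. n1.val = false  [S.mk == true]
9. n0.mk = true  [true]
10. n0.lim = 29  [B.acc * -2 + 51]
11. n0.env = 28  [B.acc * 2 + 6]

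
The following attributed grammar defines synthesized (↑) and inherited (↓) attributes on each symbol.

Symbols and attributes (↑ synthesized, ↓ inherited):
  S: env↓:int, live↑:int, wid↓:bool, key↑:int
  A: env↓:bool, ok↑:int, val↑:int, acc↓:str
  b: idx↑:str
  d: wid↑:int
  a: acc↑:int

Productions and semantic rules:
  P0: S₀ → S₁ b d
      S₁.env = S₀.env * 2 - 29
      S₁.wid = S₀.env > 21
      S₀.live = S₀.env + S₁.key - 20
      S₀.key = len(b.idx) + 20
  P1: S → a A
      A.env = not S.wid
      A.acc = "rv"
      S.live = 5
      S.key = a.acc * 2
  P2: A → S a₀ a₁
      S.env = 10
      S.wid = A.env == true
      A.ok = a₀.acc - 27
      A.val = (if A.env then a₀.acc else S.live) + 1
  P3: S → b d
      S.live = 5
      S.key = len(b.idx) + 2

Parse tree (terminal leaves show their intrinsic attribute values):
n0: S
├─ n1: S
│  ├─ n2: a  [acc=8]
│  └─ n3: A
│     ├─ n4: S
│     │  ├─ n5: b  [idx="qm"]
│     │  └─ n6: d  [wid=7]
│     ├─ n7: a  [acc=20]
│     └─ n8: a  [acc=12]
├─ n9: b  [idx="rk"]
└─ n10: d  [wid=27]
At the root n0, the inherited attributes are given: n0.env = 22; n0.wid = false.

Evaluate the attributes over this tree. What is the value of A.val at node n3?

6

1. n0.env = 22  [given at root]
2. n0.wid = false  [given at root]
3. n1.env = 15  [S₀.env * 2 - 29]
4. n1.wid = true  [S₀.env > 21]
5. n2.acc = 8  [terminal]
6. n3.env = false  [not S.wid]
7. n3.acc = "rv"  ["rv"]
8. n4.env = 10  [10]
9. n4.wid = false  [A.env == true]
10. n5.idx = "qm"  [terminal]
11. n6.wid = 7  [terminal]
12. n4.live = 5  [5]
13. n4.key = 4  [len(b.idx) + 2]
14. n7.acc = 20  [terminal]
15. n8.acc = 12  [terminal]
16. n3.ok = -7  [a₀.acc - 27]
17. n3.val = 6  [(if A.env then a₀.acc else S.live) + 1]
18. n1.live = 5  [5]
19. n1.key = 16  [a.acc * 2]
20. n9.idx = "rk"  [terminal]
21. n10.wid = 27  [terminal]
22. n0.live = 18  [S₀.env + S₁.key - 20]
23. n0.key = 22  [len(b.idx) + 20]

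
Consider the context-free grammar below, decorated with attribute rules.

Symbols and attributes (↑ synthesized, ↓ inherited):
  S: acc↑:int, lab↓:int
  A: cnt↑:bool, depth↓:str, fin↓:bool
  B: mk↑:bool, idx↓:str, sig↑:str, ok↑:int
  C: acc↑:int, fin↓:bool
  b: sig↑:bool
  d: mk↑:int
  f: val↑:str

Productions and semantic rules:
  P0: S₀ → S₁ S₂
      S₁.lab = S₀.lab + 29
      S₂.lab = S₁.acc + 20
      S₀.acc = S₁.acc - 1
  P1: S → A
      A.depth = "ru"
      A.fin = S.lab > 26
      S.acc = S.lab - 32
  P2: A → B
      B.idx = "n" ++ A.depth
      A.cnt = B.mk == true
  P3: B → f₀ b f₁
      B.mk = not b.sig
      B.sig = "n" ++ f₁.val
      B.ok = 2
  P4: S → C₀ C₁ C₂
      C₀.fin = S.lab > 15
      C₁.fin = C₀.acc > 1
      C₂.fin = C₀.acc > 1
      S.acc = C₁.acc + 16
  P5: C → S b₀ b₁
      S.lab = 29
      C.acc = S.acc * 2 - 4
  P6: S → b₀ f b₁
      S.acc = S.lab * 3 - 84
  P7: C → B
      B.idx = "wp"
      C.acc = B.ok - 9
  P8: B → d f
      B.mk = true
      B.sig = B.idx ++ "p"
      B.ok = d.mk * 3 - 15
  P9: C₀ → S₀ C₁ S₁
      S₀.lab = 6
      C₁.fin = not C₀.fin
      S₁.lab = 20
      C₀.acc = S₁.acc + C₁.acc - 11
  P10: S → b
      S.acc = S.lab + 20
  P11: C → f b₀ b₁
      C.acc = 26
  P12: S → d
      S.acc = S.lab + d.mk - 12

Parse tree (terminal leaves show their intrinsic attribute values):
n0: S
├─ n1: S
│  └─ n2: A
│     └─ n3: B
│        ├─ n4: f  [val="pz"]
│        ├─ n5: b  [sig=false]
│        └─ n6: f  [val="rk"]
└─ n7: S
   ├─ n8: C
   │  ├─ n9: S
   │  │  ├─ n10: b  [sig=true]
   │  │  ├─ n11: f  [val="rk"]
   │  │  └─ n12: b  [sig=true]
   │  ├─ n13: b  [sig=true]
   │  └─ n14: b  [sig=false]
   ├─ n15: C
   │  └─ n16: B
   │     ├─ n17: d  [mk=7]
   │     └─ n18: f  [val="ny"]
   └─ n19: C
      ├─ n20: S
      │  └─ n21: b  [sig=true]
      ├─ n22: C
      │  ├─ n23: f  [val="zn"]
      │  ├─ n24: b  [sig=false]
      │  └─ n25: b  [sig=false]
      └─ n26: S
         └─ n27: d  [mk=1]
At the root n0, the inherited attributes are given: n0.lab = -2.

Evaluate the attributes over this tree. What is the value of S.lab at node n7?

1. n0.lab = -2  [given at root]
2. n1.lab = 27  [S₀.lab + 29]
3. n2.depth = "ru"  ["ru"]
4. n2.fin = true  [S.lab > 26]
5. n3.idx = "nru"  ["n" ++ A.depth]
6. n4.val = "pz"  [terminal]
7. n5.sig = false  [terminal]
8. n6.val = "rk"  [terminal]
9. n3.mk = true  [not b.sig]
10. n3.sig = "nrk"  ["n" ++ f₁.val]
11. n3.ok = 2  [2]
12. n2.cnt = true  [B.mk == true]
13. n1.acc = -5  [S.lab - 32]
14. n7.lab = 15  [S₁.acc + 20]
15. n8.fin = false  [S.lab > 15]
16. n9.lab = 29  [29]
17. n10.sig = true  [terminal]
18. n11.val = "rk"  [terminal]
19. n12.sig = true  [terminal]
20. n9.acc = 3  [S.lab * 3 - 84]
21. n13.sig = true  [terminal]
22. n14.sig = false  [terminal]
23. n8.acc = 2  [S.acc * 2 - 4]
24. n15.fin = true  [C₀.acc > 1]
25. n16.idx = "wp"  ["wp"]
26. n17.mk = 7  [terminal]
27. n18.val = "ny"  [terminal]
28. n16.mk = true  [true]
29. n16.sig = "wpp"  [B.idx ++ "p"]
30. n16.ok = 6  [d.mk * 3 - 15]
31. n15.acc = -3  [B.ok - 9]
32. n19.fin = true  [C₀.acc > 1]
33. n20.lab = 6  [6]
34. n21.sig = true  [terminal]
35. n20.acc = 26  [S.lab + 20]
36. n22.fin = false  [not C₀.fin]
37. n23.val = "zn"  [terminal]
38. n24.sig = false  [terminal]
39. n25.sig = false  [terminal]
40. n22.acc = 26  [26]
41. n26.lab = 20  [20]
42. n27.mk = 1  [terminal]
43. n26.acc = 9  [S.lab + d.mk - 12]
44. n19.acc = 24  [S₁.acc + C₁.acc - 11]
45. n7.acc = 13  [C₁.acc + 16]
46. n0.acc = -6  [S₁.acc - 1]

15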